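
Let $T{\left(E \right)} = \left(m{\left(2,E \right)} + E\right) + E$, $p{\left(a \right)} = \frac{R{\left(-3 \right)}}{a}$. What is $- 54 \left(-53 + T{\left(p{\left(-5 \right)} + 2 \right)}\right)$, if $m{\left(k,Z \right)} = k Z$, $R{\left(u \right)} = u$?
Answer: $\frac{11502}{5} \approx 2300.4$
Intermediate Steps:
$p{\left(a \right)} = - \frac{3}{a}$
$m{\left(k,Z \right)} = Z k$
$T{\left(E \right)} = 4 E$ ($T{\left(E \right)} = \left(E 2 + E\right) + E = \left(2 E + E\right) + E = 3 E + E = 4 E$)
$- 54 \left(-53 + T{\left(p{\left(-5 \right)} + 2 \right)}\right) = - 54 \left(-53 + 4 \left(- \frac{3}{-5} + 2\right)\right) = - 54 \left(-53 + 4 \left(\left(-3\right) \left(- \frac{1}{5}\right) + 2\right)\right) = - 54 \left(-53 + 4 \left(\frac{3}{5} + 2\right)\right) = - 54 \left(-53 + 4 \cdot \frac{13}{5}\right) = - 54 \left(-53 + \frac{52}{5}\right) = \left(-54\right) \left(- \frac{213}{5}\right) = \frac{11502}{5}$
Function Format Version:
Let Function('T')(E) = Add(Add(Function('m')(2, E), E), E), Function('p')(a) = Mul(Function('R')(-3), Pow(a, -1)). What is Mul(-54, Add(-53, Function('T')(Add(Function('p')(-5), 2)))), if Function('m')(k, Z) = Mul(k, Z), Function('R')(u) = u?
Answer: Rational(11502, 5) ≈ 2300.4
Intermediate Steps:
Function('p')(a) = Mul(-3, Pow(a, -1))
Function('m')(k, Z) = Mul(Z, k)
Function('T')(E) = Mul(4, E) (Function('T')(E) = Add(Add(Mul(E, 2), E), E) = Add(Add(Mul(2, E), E), E) = Add(Mul(3, E), E) = Mul(4, E))
Mul(-54, Add(-53, Function('T')(Add(Function('p')(-5), 2)))) = Mul(-54, Add(-53, Mul(4, Add(Mul(-3, Pow(-5, -1)), 2)))) = Mul(-54, Add(-53, Mul(4, Add(Mul(-3, Rational(-1, 5)), 2)))) = Mul(-54, Add(-53, Mul(4, Add(Rational(3, 5), 2)))) = Mul(-54, Add(-53, Mul(4, Rational(13, 5)))) = Mul(-54, Add(-53, Rational(52, 5))) = Mul(-54, Rational(-213, 5)) = Rational(11502, 5)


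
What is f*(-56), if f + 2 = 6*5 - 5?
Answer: -1288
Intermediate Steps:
f = 23 (f = -2 + (6*5 - 5) = -2 + (30 - 5) = -2 + 25 = 23)
f*(-56) = 23*(-56) = -1288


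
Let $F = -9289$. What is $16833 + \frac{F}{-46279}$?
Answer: $\frac{779023696}{46279} \approx 16833.0$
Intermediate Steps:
$16833 + \frac{F}{-46279} = 16833 - \frac{9289}{-46279} = 16833 - - \frac{9289}{46279} = 16833 + \frac{9289}{46279} = \frac{779023696}{46279}$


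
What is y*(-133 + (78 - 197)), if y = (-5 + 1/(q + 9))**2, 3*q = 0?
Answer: -54208/9 ≈ -6023.1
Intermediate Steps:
q = 0 (q = (1/3)*0 = 0)
y = 1936/81 (y = (-5 + 1/(0 + 9))**2 = (-5 + 1/9)**2 = (-44/9)**2 = 1936/81 ≈ 23.901)
y*(-133 + (78 - 197)) = 1936*(-133 + (78 - 197))/81 = 1936*(-133 - 119)/81 = (1936/81)*(-252) = -54208/9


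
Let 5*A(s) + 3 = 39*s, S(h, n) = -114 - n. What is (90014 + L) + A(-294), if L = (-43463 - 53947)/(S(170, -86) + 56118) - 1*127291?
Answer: -1109811791/28045 ≈ -39573.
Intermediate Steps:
A(s) = -⅗ + 39*s/5 (A(s) = -⅗ + (39*s)/5 = -⅗ + 39*s/5)
L = -713984960/5609 (L = (-43463 - 53947)/((-114 - 1*(-86)) + 56118) - 1*127291 = -97410/((-114 + 86) + 56118) - 127291 = -97410/(-28 + 56118) - 127291 = -97410/56090 - 127291 = -97410*1/56090 - 127291 = -9741/5609 - 127291 = -713984960/5609 ≈ -1.2729e+5)
(90014 + L) + A(-294) = (90014 - 713984960/5609) + (-⅗ + (39/5)*(-294)) = -209096434/5609 + (-⅗ - 11466/5) = -209096434/5609 - 11469/5 = -1109811791/28045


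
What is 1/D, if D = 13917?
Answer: 1/13917 ≈ 7.1855e-5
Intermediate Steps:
1/D = 1/13917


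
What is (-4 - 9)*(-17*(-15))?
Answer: -3315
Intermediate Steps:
(-4 - 9)*(-17*(-15)) = -13*255 = -3315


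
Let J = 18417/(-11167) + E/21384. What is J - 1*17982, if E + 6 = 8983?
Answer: -4294307574665/238795128 ≈ -17983.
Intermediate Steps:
E = 8977 (E = -6 + 8983 = 8977)
J = -293582969/238795128 (J = 18417/(-11167) + 8977/21384 = 18417*(-1/11167) + 8977*(1/21384) = -18417/11167 + 8977/21384 = -293582969/238795128 ≈ -1.2294)
J - 1*17982 = -293582969/238795128 - 1*17982 = -293582969/238795128 - 17982 = -4294307574665/238795128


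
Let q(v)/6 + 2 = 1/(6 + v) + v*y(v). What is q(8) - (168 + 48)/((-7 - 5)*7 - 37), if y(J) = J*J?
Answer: 2593695/847 ≈ 3062.2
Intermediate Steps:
y(J) = J**2
q(v) = -12 + 6*v**3 + 6/(6 + v) (q(v) = -12 + 6*(1/(6 + v) + v*v**2) = -12 + 6*(1/(6 + v) + v**3) = -12 + 6*(v**3 + 1/(6 + v)) = -12 + (6*v**3 + 6/(6 + v)) = -12 + 6*v**3 + 6/(6 + v))
q(8) - (168 + 48)/((-7 - 5)*7 - 37) = 6*(-11 + 8**4 - 2*8 + 6*8**3)/(6 + 8) - (168 + 48)/((-7 - 5)*7 - 37) = 6*(-11 + 4096 - 16 + 6*512)/14 - 216/(-12*7 - 37) = 6*(1/14)*(-11 + 4096 - 16 + 3072) - 216/(-84 - 37) = 6*(1/14)*7141 - 216/(-121) = 21423/7 - 216*(-1)/121 = 21423/7 - 1*(-216/121) = 21423/7 + 216/121 = 2593695/847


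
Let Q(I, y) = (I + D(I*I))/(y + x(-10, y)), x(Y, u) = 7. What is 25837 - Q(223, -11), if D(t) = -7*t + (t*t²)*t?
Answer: 6115597639891135949/4 ≈ 1.5289e+18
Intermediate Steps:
D(t) = t⁴ - 7*t (D(t) = -7*t + t³*t = -7*t + t⁴ = t⁴ - 7*t)
Q(I, y) = (I + I²*(-7 + I⁶))/(7 + y) (Q(I, y) = (I + (I*I)*(-7 + (I*I)³))/(y + 7) = (I + I²*(-7 + (I²)³))/(7 + y) = (I + I²*(-7 + I⁶))/(7 + y))
25837 - Q(223, -11) = 25837 - 223*(1 + 223*(-7 + 223⁶))/(7 - 11) = 25837 - 223*(1 + 223*(-7 + 122978496247489))/(-4) = 25837 - 223*(-1)*(1 + 223*122978496247482)/4 = 25837 - 223*(-1)*(1 + 27424204663188486)/4 = 25837 - 223*(-1)*27424204663188487/4 = 25837 - 1*(-6115597639891032601/4) = 25837 + 6115597639891032601/4 = 6115597639891135949/4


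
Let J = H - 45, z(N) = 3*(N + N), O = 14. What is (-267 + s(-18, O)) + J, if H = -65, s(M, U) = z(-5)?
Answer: -407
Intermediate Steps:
z(N) = 6*N (z(N) = 3*(2*N) = 6*N)
s(M, U) = -30 (s(M, U) = 6*(-5) = -30)
J = -110 (J = -65 - 45 = -110)
(-267 + s(-18, O)) + J = (-267 - 30) - 110 = -297 - 110 = -407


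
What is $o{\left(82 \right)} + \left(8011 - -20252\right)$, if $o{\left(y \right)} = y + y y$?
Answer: $35069$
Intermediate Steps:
$o{\left(y \right)} = y + y^{2}$
$o{\left(82 \right)} + \left(8011 - -20252\right) = 82 \left(1 + 82\right) + \left(8011 - -20252\right) = 82 \cdot 83 + \left(8011 + 20252\right) = 6806 + 28263 = 35069$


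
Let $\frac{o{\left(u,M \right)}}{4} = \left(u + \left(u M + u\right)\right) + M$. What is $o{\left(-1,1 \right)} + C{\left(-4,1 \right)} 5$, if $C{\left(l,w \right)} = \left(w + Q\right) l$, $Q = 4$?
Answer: $-108$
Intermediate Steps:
$o{\left(u,M \right)} = 4 M + 8 u + 4 M u$ ($o{\left(u,M \right)} = 4 \left(\left(u + \left(u M + u\right)\right) + M\right) = 4 \left(\left(u + \left(M u + u\right)\right) + M\right) = 4 \left(\left(u + \left(u + M u\right)\right) + M\right) = 4 \left(\left(2 u + M u\right) + M\right) = 4 \left(M + 2 u + M u\right) = 4 M + 8 u + 4 M u$)
$C{\left(l,w \right)} = l \left(4 + w\right)$ ($C{\left(l,w \right)} = \left(w + 4\right) l = \left(4 + w\right) l = l \left(4 + w\right)$)
$o{\left(-1,1 \right)} + C{\left(-4,1 \right)} 5 = \left(4 \cdot 1 + 8 \left(-1\right) + 4 \cdot 1 \left(-1\right)\right) + - 4 \left(4 + 1\right) 5 = \left(4 - 8 - 4\right) + \left(-4\right) 5 \cdot 5 = -8 - 100 = -108$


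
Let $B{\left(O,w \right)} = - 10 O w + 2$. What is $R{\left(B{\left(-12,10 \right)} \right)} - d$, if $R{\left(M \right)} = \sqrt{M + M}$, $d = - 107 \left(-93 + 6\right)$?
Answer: $-9309 + 2 \sqrt{601} \approx -9260.0$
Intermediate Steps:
$B{\left(O,w \right)} = 2 - 10 O w$ ($B{\left(O,w \right)} = - 10 O w + 2 = 2 - 10 O w$)
$d = 9309$ ($d = \left(-107\right) \left(-87\right) = 9309$)
$R{\left(M \right)} = \sqrt{2} \sqrt{M}$ ($R{\left(M \right)} = \sqrt{2 M} = \sqrt{2} \sqrt{M}$)
$R{\left(B{\left(-12,10 \right)} \right)} - d = \sqrt{2} \sqrt{2 - \left(-120\right) 10} - 9309 = \sqrt{2} \sqrt{2 + 1200} - 9309 = \sqrt{2} \sqrt{1202} - 9309 = 2 \sqrt{601} - 9309 = -9309 + 2 \sqrt{601}$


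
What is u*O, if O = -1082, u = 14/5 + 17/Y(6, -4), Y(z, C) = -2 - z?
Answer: -14607/20 ≈ -730.35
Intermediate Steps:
u = 27/40 (u = 14/5 + 17/(-2 - 1*6) = 14*(⅕) + 17/(-2 - 6) = 14/5 + 17/(-8) = 14/5 + 17*(-⅛) = 14/5 - 17/8 = 27/40 ≈ 0.67500)
u*O = (27/40)*(-1082) = -14607/20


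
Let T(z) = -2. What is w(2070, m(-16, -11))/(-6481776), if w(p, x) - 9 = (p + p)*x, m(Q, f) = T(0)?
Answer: 2757/2160592 ≈ 0.0012760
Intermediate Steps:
m(Q, f) = -2
w(p, x) = 9 + 2*p*x (w(p, x) = 9 + (p + p)*x = 9 + (2*p)*x = 9 + 2*p*x)
w(2070, m(-16, -11))/(-6481776) = (9 + 2*2070*(-2))/(-6481776) = (9 - 8280)*(-1/6481776) = -8271*(-1/6481776) = 2757/2160592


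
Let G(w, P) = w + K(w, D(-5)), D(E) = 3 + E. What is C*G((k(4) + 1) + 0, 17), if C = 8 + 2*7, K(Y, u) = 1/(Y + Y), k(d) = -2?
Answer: -33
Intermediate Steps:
K(Y, u) = 1/(2*Y)
G(w, P) = w + 1/(2*w)
C = 22 (C = 8 + 14 = 22)
C*G((k(4) + 1) + 0, 17) = 22*(((-2 + 1) + 0) + 1/(2*((-2 + 1) + 0))) = 22*((-1 + 0) + 1/(2*(-1 + 0))) = 22*(-1 + (1/2)/(-1)) = 22*(-1 + (1/2)*(-1)) = 22*(-1 - 1/2) = 22*(-3/2) = -33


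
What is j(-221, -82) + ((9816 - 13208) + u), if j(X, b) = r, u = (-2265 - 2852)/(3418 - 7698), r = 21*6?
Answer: -13973363/4280 ≈ -3264.8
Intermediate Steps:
r = 126
u = 5117/4280 (u = -5117/(-4280) = -5117*(-1/4280) = 5117/4280 ≈ 1.1956)
j(X, b) = 126
j(-221, -82) + ((9816 - 13208) + u) = 126 + ((9816 - 13208) + 5117/4280) = 126 + (-3392 + 5117/4280) = 126 - 14512643/4280 = -13973363/4280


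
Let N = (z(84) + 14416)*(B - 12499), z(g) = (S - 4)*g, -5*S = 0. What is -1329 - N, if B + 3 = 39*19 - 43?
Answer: 166198991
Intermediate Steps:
S = 0 (S = -⅕*0 = 0)
B = 695 (B = -3 + (39*19 - 43) = -3 + (741 - 43) = -3 + 698 = 695)
z(g) = -4*g (z(g) = (0 - 4)*g = -4*g)
N = -166200320 (N = (-4*84 + 14416)*(695 - 12499) = (-336 + 14416)*(-11804) = 14080*(-11804) = -166200320)
-1329 - N = -1329 - 1*(-166200320) = -1329 + 166200320 = 166198991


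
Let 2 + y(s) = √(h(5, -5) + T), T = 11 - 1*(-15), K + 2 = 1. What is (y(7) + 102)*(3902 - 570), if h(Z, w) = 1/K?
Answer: 349860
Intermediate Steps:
K = -1 (K = -2 + 1 = -1)
T = 26 (T = 11 + 15 = 26)
h(Z, w) = -1 (h(Z, w) = 1/(-1) = -1)
y(s) = 3 (y(s) = -2 + √(-1 + 26) = -2 + √25 = -2 + 5 = 3)
(y(7) + 102)*(3902 - 570) = (3 + 102)*(3902 - 570) = 105*3332 = 349860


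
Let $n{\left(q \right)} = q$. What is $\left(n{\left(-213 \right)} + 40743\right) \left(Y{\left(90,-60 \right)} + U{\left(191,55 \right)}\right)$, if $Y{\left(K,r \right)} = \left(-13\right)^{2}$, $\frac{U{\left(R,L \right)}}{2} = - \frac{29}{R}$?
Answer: $\frac{1305917130}{191} \approx 6.8373 \cdot 10^{6}$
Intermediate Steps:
$U{\left(R,L \right)} = - \frac{58}{R}$ ($U{\left(R,L \right)} = 2 \left(- \frac{29}{R}\right) = - \frac{58}{R}$)
$Y{\left(K,r \right)} = 169$
$\left(n{\left(-213 \right)} + 40743\right) \left(Y{\left(90,-60 \right)} + U{\left(191,55 \right)}\right) = \left(-213 + 40743\right) \left(169 - \frac{58}{191}\right) = 40530 \left(169 - \frac{58}{191}\right) = 40530 \cdot \frac{32221}{191} = \frac{1305917130}{191}$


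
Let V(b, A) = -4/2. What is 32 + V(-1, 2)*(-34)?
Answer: 100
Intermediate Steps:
V(b, A) = -2 (V(b, A) = -4*½ = -2)
32 + V(-1, 2)*(-34) = 32 - 2*(-34) = 32 + 68 = 100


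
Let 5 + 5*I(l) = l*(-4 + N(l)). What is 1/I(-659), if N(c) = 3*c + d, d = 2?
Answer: 5/1304156 ≈ 3.8339e-6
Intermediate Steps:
N(c) = 2 + 3*c (N(c) = 3*c + 2 = 2 + 3*c)
I(l) = -1 + l*(-2 + 3*l)/5 (I(l) = -1 + (l*(-4 + (2 + 3*l)))/5 = -1 + (l*(-2 + 3*l))/5 = -1 + l*(-2 + 3*l)/5)
1/I(-659) = 1/(-1 - ⅖*(-659) + (⅗)*(-659)²) = 1/(-1 + 1318/5 + (⅗)*434281) = 1/(-1 + 1318/5 + 1302843/5) = 1/(1304156/5) = 5/1304156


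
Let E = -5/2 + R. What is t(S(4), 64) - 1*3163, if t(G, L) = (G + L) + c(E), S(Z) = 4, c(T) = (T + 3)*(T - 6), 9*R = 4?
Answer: -1005245/324 ≈ -3102.6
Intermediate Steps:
R = 4/9 (R = (⅑)*4 = 4/9 ≈ 0.44444)
E = -37/18 (E = -5/2 + 4/9 = -37/18 ≈ -2.0556)
c(T) = (-6 + T)*(3 + T) (c(T) = (3 + T)*(-6 + T) = (-6 + T)*(3 + T))
t(G, L) = -2465/324 + G + L (t(G, L) = (G + L) + (-18 + (-37/18)² - 3*(-37/18)) = (G + L) + (-18 + 1369/324 + 37/6) = (G + L) - 2465/324 = -2465/324 + G + L)
t(S(4), 64) - 1*3163 = (-2465/324 + 4 + 64) - 1*3163 = 19567/324 - 3163 = -1005245/324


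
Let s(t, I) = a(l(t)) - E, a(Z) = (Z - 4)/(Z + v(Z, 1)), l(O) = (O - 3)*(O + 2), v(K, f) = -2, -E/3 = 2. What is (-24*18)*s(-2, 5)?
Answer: -3456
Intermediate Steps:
E = -6 (E = -3*2 = -6)
l(O) = (-3 + O)*(2 + O)
a(Z) = (-4 + Z)/(-2 + Z) (a(Z) = (Z - 4)/(Z - 2) = (-4 + Z)/(-2 + Z))
s(t, I) = 6 + (-10 + t² - t)/(-8 + t² - t) (s(t, I) = (-4 + (-6 + t² - t))/(-2 + (-6 + t² - t)) - 1*(-6) = (-10 + t² - t)/(-8 + t² - t) + 6 = 6 + (-10 + t² - t)/(-8 + t² - t))
(-24*18)*s(-2, 5) = (-24*18)*((58 - 7*(-2)² + 7*(-2))/(8 - 2 - 1*(-2)²)) = -432*(58 - 7*4 - 14)/(8 - 2 - 1*4) = -432*(58 - 28 - 14)/(8 - 2 - 4) = -432*16/2 = -216*16 = -432*8 = -3456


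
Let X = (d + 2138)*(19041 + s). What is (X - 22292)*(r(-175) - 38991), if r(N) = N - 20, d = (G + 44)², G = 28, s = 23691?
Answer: -12259787290632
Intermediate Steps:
d = 5184 (d = (28 + 44)² = 72² = 5184)
X = 312883704 (X = (5184 + 2138)*(19041 + 23691) = 7322*42732 = 312883704)
r(N) = -20 + N
(X - 22292)*(r(-175) - 38991) = (312883704 - 22292)*((-20 - 175) - 38991) = 312861412*(-195 - 38991) = 312861412*(-39186) = -12259787290632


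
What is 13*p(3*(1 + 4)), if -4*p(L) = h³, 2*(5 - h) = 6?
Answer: -26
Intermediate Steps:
h = 2 (h = 5 - ½*6 = 5 - 3 = 2)
p(L) = -2 (p(L) = -¼*2³ = -¼*8 = -2)
13*p(3*(1 + 4)) = 13*(-2) = -26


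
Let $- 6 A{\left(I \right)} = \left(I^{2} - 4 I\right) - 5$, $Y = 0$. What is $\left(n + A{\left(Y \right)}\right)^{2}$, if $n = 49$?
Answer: $\frac{89401}{36} \approx 2483.4$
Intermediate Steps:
$A{\left(I \right)} = \frac{5}{6} - \frac{I^{2}}{6} + \frac{2 I}{3}$ ($A{\left(I \right)} = - \frac{\left(I^{2} - 4 I\right) - 5}{6} = - \frac{-5 + I^{2} - 4 I}{6} = \frac{5}{6} - \frac{I^{2}}{6} + \frac{2 I}{3}$)
$\left(n + A{\left(Y \right)}\right)^{2} = \left(49 + \left(\frac{5}{6} - \frac{0^{2}}{6} + \frac{2}{3} \cdot 0\right)\right)^{2} = \left(49 + \left(\frac{5}{6} - 0 + 0\right)\right)^{2} = \left(49 + \left(\frac{5}{6} + 0 + 0\right)\right)^{2} = \left(49 + \frac{5}{6}\right)^{2} = \left(\frac{299}{6}\right)^{2} = \frac{89401}{36}$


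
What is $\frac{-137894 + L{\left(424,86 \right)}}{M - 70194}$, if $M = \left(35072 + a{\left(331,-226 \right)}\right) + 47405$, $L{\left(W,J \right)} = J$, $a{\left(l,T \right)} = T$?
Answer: $- \frac{45936}{4019} \approx -11.43$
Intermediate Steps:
$M = 82251$ ($M = \left(35072 - 226\right) + 47405 = 34846 + 47405 = 82251$)
$\frac{-137894 + L{\left(424,86 \right)}}{M - 70194} = \frac{-137894 + 86}{82251 - 70194} = - \frac{137808}{12057} = \left(-137808\right) \frac{1}{12057} = - \frac{45936}{4019}$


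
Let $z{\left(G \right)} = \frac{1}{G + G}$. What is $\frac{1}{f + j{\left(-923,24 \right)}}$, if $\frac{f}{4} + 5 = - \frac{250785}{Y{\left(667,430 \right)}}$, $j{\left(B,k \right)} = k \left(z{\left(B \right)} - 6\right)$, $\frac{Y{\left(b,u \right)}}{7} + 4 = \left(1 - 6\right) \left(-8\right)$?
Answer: $- \frac{6461}{26779083} \approx -0.00024127$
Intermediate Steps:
$z{\left(G \right)} = \frac{1}{2 G}$
$Y{\left(b,u \right)} = 252$ ($Y{\left(b,u \right)} = -28 + 7 \left(1 - 6\right) \left(-8\right) = -28 + 7 \left(\left(-5\right) \left(-8\right)\right) = -28 + 7 \cdot 40 = -28 + 280 = 252$)
$j{\left(B,k \right)} = k \left(-6 + \frac{1}{2 B}\right)$ ($j{\left(B,k \right)} = k \left(\frac{1}{2 B} - 6\right) = k \left(-6 + \frac{1}{2 B}\right)$)
$f = - \frac{28005}{7}$ ($f = -20 + 4 \left(- \frac{250785}{252}\right) = -20 + 4 \left(\left(-250785\right) \frac{1}{252}\right) = -20 + 4 \left(- \frac{27865}{28}\right) = -20 - \frac{27865}{7} = - \frac{28005}{7} \approx -4000.7$)
$\frac{1}{f + j{\left(-923,24 \right)}} = \frac{1}{- \frac{28005}{7} + \left(\left(-6\right) 24 + \frac{1}{2} \cdot 24 \frac{1}{-923}\right)} = \frac{1}{- \frac{28005}{7} - \left(144 - - \frac{12}{923}\right)} = \frac{1}{- \frac{28005}{7} - \frac{132924}{923}} = \frac{1}{- \frac{26779083}{6461}} = - \frac{6461}{26779083}$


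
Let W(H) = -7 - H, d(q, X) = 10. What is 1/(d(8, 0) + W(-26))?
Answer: 1/29 ≈ 0.034483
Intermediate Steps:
1/(d(8, 0) + W(-26)) = 1/(10 + (-7 - 1*(-26))) = 1/(10 + (-7 + 26)) = 1/(10 + 19) = 1/29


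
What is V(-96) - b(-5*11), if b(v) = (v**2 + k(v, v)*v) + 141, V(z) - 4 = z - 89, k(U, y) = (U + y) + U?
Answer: -12422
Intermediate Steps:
k(U, y) = y + 2*U
V(z) = -85 + z (V(z) = 4 + (z - 89) = 4 + (-89 + z) = -85 + z)
b(v) = 141 + 4*v**2 (b(v) = (v**2 + (v + 2*v)*v) + 141 = (v**2 + (3*v)*v) + 141 = (v**2 + 3*v**2) + 141 = 4*v**2 + 141 = 141 + 4*v**2)
V(-96) - b(-5*11) = (-85 - 96) - (141 + 4*(-5*11)**2) = -181 - (141 + 4*(-55)**2) = -181 - (141 + 4*3025) = -181 - (141 + 12100) = -181 - 1*12241 = -181 - 12241 = -12422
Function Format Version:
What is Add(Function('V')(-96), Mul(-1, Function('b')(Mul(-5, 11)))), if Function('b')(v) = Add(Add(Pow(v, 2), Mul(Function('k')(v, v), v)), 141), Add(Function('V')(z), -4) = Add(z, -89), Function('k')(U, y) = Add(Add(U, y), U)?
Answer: -12422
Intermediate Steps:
Function('k')(U, y) = Add(y, Mul(2, U))
Function('V')(z) = Add(-85, z) (Function('V')(z) = Add(4, Add(z, -89)) = Add(4, Add(-89, z)) = Add(-85, z))
Function('b')(v) = Add(141, Mul(4, Pow(v, 2))) (Function('b')(v) = Add(Add(Pow(v, 2), Mul(Add(v, Mul(2, v)), v)), 141) = Add(Add(Pow(v, 2), Mul(Mul(3, v), v)), 141) = Add(Add(Pow(v, 2), Mul(3, Pow(v, 2))), 141) = Add(Mul(4, Pow(v, 2)), 141) = Add(141, Mul(4, Pow(v, 2))))
Add(Function('V')(-96), Mul(-1, Function('b')(Mul(-5, 11)))) = Add(Add(-85, -96), Mul(-1, Add(141, Mul(4, Pow(Mul(-5, 11), 2))))) = Add(-181, Mul(-1, Add(141, Mul(4, Pow(-55, 2))))) = Add(-181, Mul(-1, Add(141, Mul(4, 3025)))) = Add(-181, Mul(-1, Add(141, 12100))) = Add(-181, Mul(-1, 12241)) = Add(-181, -12241) = -12422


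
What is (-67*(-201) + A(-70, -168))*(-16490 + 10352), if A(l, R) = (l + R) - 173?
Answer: -80137728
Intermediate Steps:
A(l, R) = -173 + R + l (A(l, R) = (R + l) - 173 = -173 + R + l)
(-67*(-201) + A(-70, -168))*(-16490 + 10352) = (-67*(-201) + (-173 - 168 - 70))*(-16490 + 10352) = (13467 - 411)*(-6138) = 13056*(-6138) = -80137728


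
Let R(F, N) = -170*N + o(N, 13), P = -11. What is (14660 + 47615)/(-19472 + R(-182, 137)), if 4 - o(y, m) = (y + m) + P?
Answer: -62275/42897 ≈ -1.4517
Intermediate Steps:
o(y, m) = 15 - m - y (o(y, m) = 4 - ((y + m) - 11) = 4 - ((m + y) - 11) = 4 - (-11 + m + y) = 4 + (11 - m - y) = 15 - m - y)
R(F, N) = 2 - 171*N (R(F, N) = -170*N + (15 - 1*13 - N) = -170*N + (15 - 13 - N) = -170*N + (2 - N) = 2 - 171*N)
(14660 + 47615)/(-19472 + R(-182, 137)) = (14660 + 47615)/(-19472 + (2 - 171*137)) = 62275/(-19472 + (2 - 23427)) = 62275/(-19472 - 23425) = 62275/(-42897) = 62275*(-1/42897) = -62275/42897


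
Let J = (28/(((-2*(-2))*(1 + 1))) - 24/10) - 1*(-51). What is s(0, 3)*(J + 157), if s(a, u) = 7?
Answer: 14637/10 ≈ 1463.7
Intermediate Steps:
J = 521/10 (J = (28/((4*2)) - 24*⅒) + 51 = (28/8 - 12/5) + 51 = (28*(⅛) - 12/5) + 51 = (7/2 - 12/5) + 51 = 11/10 + 51 = 521/10 ≈ 52.100)
s(0, 3)*(J + 157) = 7*(521/10 + 157) = 7*(2091/10) = 14637/10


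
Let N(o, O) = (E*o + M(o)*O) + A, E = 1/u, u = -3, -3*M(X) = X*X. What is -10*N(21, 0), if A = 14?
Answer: -70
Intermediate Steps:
M(X) = -X²/3 (M(X) = -X*X/3 = -X²/3)
E = -⅓ (E = 1/(-3) = -⅓ ≈ -0.33333)
N(o, O) = 14 - o/3 - O*o²/3 (N(o, O) = (-o/3 + (-o²/3)*O) + 14 = (-o/3 - O*o²/3) + 14 = 14 - o/3 - O*o²/3)
-10*N(21, 0) = -10*(14 - ⅓*21 - ⅓*0*21²) = -10*(14 - 7 - ⅓*0*441) = -10*(14 - 7 + 0) = -10*7 = -70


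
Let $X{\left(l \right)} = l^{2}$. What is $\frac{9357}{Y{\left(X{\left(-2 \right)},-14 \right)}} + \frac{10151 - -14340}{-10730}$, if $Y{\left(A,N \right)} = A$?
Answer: $\frac{50151323}{21460} \approx 2337.0$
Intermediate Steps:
$\frac{9357}{Y{\left(X{\left(-2 \right)},-14 \right)}} + \frac{10151 - -14340}{-10730} = \frac{9357}{\left(-2\right)^{2}} + \frac{10151 - -14340}{-10730} = \frac{9357}{4} + \left(10151 + 14340\right) \left(- \frac{1}{10730}\right) = 9357 \cdot \frac{1}{4} + 24491 \left(- \frac{1}{10730}\right) = \frac{9357}{4} - \frac{24491}{10730} = \frac{50151323}{21460}$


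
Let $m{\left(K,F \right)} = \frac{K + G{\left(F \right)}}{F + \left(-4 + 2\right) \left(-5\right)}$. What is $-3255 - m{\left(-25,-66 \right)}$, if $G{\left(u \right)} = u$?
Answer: $- \frac{26053}{8} \approx -3256.6$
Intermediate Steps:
$m{\left(K,F \right)} = \frac{F + K}{10 + F}$ ($m{\left(K,F \right)} = \frac{K + F}{F + \left(-4 + 2\right) \left(-5\right)} = \frac{F + K}{F - -10} = \frac{F + K}{F + 10} = \frac{F + K}{10 + F}$)
$-3255 - m{\left(-25,-66 \right)} = -3255 - \frac{-66 - 25}{10 - 66} = -3255 - \frac{1}{-56} \left(-91\right) = -3255 - \left(- \frac{1}{56}\right) \left(-91\right) = -3255 - \frac{13}{8} = - \frac{26053}{8}$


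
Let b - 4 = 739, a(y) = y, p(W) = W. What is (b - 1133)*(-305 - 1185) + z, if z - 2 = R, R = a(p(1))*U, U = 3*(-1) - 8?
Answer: 581091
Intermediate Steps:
U = -11 (U = -3 - 8 = -11)
b = 743 (b = 4 + 739 = 743)
R = -11 (R = 1*(-11) = -11)
z = -9 (z = 2 - 11 = -9)
(b - 1133)*(-305 - 1185) + z = (743 - 1133)*(-305 - 1185) - 9 = -390*(-1490) - 9 = 581100 - 9 = 581091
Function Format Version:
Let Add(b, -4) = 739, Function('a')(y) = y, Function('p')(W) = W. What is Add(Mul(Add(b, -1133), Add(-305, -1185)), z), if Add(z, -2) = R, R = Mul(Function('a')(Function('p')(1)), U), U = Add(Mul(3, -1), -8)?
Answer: 581091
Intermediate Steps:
U = -11 (U = Add(-3, -8) = -11)
b = 743 (b = Add(4, 739) = 743)
R = -11 (R = Mul(1, -11) = -11)
z = -9 (z = Add(2, -11) = -9)
Add(Mul(Add(b, -1133), Add(-305, -1185)), z) = Add(Mul(Add(743, -1133), Add(-305, -1185)), -9) = Add(Mul(-390, -1490), -9) = Add(581100, -9) = 581091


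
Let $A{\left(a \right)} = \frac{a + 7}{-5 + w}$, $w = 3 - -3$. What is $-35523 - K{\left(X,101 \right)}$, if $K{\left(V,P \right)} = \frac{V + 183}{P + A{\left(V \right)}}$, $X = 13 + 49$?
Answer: $- \frac{1207831}{34} \approx -35524.0$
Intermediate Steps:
$w = 6$ ($w = 3 + 3 = 6$)
$X = 62$
$A{\left(a \right)} = 7 + a$ ($A{\left(a \right)} = \frac{a + 7}{-5 + 6} = \frac{7 + a}{1} = \left(7 + a\right) 1 = 7 + a$)
$K{\left(V,P \right)} = \frac{183 + V}{7 + P + V}$ ($K{\left(V,P \right)} = \frac{V + 183}{P + \left(7 + V\right)} = \frac{183 + V}{7 + P + V}$)
$-35523 - K{\left(X,101 \right)} = -35523 - \frac{183 + 62}{7 + 101 + 62} = -35523 - \frac{1}{170} \cdot 245 = -35523 - \frac{49}{34} = - \frac{1207831}{34}$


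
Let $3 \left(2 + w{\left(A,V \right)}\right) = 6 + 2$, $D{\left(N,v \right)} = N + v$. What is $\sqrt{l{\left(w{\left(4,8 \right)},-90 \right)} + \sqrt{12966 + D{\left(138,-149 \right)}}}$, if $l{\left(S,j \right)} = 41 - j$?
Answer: $\sqrt{131 + \sqrt{12955}} \approx 15.647$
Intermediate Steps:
$w{\left(A,V \right)} = \frac{2}{3}$ ($w{\left(A,V \right)} = -2 + \frac{6 + 2}{3} = -2 + \frac{1}{3} \cdot 8 = -2 + \frac{8}{3} = \frac{2}{3}$)
$\sqrt{l{\left(w{\left(4,8 \right)},-90 \right)} + \sqrt{12966 + D{\left(138,-149 \right)}}} = \sqrt{\left(41 - -90\right) + \sqrt{12966 + \left(138 - 149\right)}} = \sqrt{\left(41 + 90\right) + \sqrt{12966 - 11}} = \sqrt{131 + \sqrt{12955}}$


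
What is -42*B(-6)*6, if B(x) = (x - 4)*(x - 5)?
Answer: -27720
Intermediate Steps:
B(x) = (-5 + x)*(-4 + x) (B(x) = (-4 + x)*(-5 + x) = (-5 + x)*(-4 + x))
-42*B(-6)*6 = -42*(20 + (-6)² - 9*(-6))*6 = -42*(20 + 36 + 54)*6 = -42*110*6 = -4620*6 = -27720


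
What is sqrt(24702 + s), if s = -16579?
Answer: sqrt(8123) ≈ 90.128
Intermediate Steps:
sqrt(24702 + s) = sqrt(24702 - 16579) = sqrt(8123)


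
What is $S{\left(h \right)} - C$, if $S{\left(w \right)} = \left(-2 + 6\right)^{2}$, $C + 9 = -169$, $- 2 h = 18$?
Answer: $194$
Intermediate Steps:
$h = -9$ ($h = \left(- \frac{1}{2}\right) 18 = -9$)
$C = -178$ ($C = -9 - 169 = -178$)
$S{\left(w \right)} = 16$ ($S{\left(w \right)} = 4^{2} = 16$)
$S{\left(h \right)} - C = 16 - -178 = 16 + 178 = 194$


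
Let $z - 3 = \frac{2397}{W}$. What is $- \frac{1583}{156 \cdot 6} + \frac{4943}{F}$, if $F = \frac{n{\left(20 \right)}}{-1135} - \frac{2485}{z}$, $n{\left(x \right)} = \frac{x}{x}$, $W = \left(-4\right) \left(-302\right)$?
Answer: $- \frac{37011251371723}{3189082872456} \approx -11.606$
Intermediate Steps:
$W = 1208$
$n{\left(x \right)} = 1$
$z = \frac{6021}{1208}$ ($z = 3 + \frac{2397}{1208} = \frac{6021}{1208} \approx 4.9843$)
$F = - \frac{3407139821}{6833835}$ ($F = 1 \frac{1}{-1135} - \frac{2485}{\frac{6021}{1208}} = 1 \left(- \frac{1}{1135}\right) - \frac{3001880}{6021} = - \frac{1}{1135} - \frac{3001880}{6021} = - \frac{3407139821}{6833835} \approx -498.57$)
$- \frac{1583}{156 \cdot 6} + \frac{4943}{F} = - \frac{1583}{156 \cdot 6} + \frac{4943}{- \frac{3407139821}{6833835}} = - \frac{1583}{936} + 4943 \left(- \frac{6833835}{3407139821}\right) = \left(-1583\right) \frac{1}{936} - \frac{33779646405}{3407139821} = - \frac{1583}{936} - \frac{33779646405}{3407139821} = - \frac{37011251371723}{3189082872456}$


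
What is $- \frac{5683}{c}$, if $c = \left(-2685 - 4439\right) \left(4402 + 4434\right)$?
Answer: $\frac{5683}{62947664} \approx 9.0281 \cdot 10^{-5}$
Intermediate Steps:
$c = -62947664$ ($c = \left(-2685 - 4439\right) 8836 = \left(-7124\right) 8836 = -62947664$)
$- \frac{5683}{c} = - \frac{5683}{-62947664} = \left(-5683\right) \left(- \frac{1}{62947664}\right) = \frac{5683}{62947664}$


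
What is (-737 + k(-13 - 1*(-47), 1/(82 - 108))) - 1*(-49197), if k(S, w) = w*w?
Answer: 32758961/676 ≈ 48460.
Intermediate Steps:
k(S, w) = w²
(-737 + k(-13 - 1*(-47), 1/(82 - 108))) - 1*(-49197) = (-737 + (1/(82 - 108))²) - 1*(-49197) = (-737 + (1/(-26))²) + 49197 = (-737 + (-1/26)²) + 49197 = (-737 + 1/676) + 49197 = -498211/676 + 49197 = 32758961/676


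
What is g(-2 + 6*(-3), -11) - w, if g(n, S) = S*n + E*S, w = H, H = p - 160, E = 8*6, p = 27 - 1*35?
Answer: -140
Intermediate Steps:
p = -8 (p = 27 - 35 = -8)
E = 48
H = -168 (H = -8 - 160 = -168)
w = -168
g(n, S) = 48*S + S*n (g(n, S) = S*n + 48*S = 48*S + S*n)
g(-2 + 6*(-3), -11) - w = -11*(48 + (-2 + 6*(-3))) - 1*(-168) = -11*(48 + (-2 - 18)) + 168 = -11*(48 - 20) + 168 = -11*28 + 168 = -308 + 168 = -140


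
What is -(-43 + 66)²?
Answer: -529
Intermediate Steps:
-(-43 + 66)² = -1*23² = -1*529 = -529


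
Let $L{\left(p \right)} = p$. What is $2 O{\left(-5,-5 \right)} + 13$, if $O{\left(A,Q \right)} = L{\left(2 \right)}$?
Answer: $17$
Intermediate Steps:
$O{\left(A,Q \right)} = 2$
$2 O{\left(-5,-5 \right)} + 13 = 2 \cdot 2 + 13 = 4 + 13 = 17$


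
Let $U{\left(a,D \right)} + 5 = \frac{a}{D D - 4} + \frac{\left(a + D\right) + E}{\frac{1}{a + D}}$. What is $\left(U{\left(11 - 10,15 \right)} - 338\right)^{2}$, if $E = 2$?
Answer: $\frac{147719716}{48841} \approx 3024.5$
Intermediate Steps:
$U{\left(a,D \right)} = -5 + \frac{a}{-4 + D^{2}} + \left(D + a\right) \left(2 + D + a\right)$ ($U{\left(a,D \right)} = -5 + \left(\frac{a}{D D - 4} + \frac{\left(a + D\right) + 2}{\frac{1}{a + D}}\right) = -5 + \left(\frac{a}{D^{2} - 4} + \frac{\left(D + a\right) + 2}{\frac{1}{D + a}}\right) = -5 + \left(\frac{a}{-4 + D^{2}} + \left(2 + D + a\right) \left(D + a\right)\right) = -5 + \left(\frac{a}{-4 + D^{2}} + \left(D + a\right) \left(2 + D + a\right)\right) = -5 + \frac{a}{-4 + D^{2}} + \left(D + a\right) \left(2 + D + a\right)$)
$\left(U{\left(11 - 10,15 \right)} - 338\right)^{2} = \left(\frac{20 + 15^{4} - 9 \cdot 15^{2} - 120 - 7 \left(11 - 10\right) - 4 \left(11 - 10\right)^{2} + 2 \cdot 15^{3} + 15^{2} \left(11 - 10\right)^{2} - 120 \left(11 - 10\right) + 2 \left(11 - 10\right) 15^{2} + 2 \left(11 - 10\right) 15^{3}}{-4 + 15^{2}} - 338\right)^{2} = \left(\frac{20 + 50625 - 2025 - 120 - 7 - 4 \cdot 1^{2} + 2 \cdot 3375 + 225 \cdot 1^{2} - 120 \cdot 1 + 2 \cdot 1 \cdot 225 + 2 \cdot 1 \cdot 3375}{-4 + 225} - 338\right)^{2} = \left(\frac{20 + 50625 - 2025 - 120 - 7 - 4 + 6750 + 225 \cdot 1 - 120 + 450 + 6750}{221} - 338\right)^{2} = \left(\frac{20 + 50625 - 2025 - 120 - 7 - 4 + 6750 + 225 - 120 + 450 + 6750}{221} - 338\right)^{2} = \left(\frac{1}{221} \cdot 62544 - 338\right)^{2} = \left(\frac{62544}{221} - 338\right)^{2} = \left(- \frac{12154}{221}\right)^{2} = \frac{147719716}{48841}$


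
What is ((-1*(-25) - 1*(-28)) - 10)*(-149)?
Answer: -6407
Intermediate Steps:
((-1*(-25) - 1*(-28)) - 10)*(-149) = ((25 + 28) - 10)*(-149) = (53 - 10)*(-149) = 43*(-149) = -6407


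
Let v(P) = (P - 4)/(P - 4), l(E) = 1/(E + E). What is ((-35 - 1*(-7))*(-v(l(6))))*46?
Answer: 1288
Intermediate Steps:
l(E) = 1/(2*E)
v(P) = 1 (v(P) = (-4 + P)/(-4 + P) = 1)
((-35 - 1*(-7))*(-v(l(6))))*46 = ((-35 - 1*(-7))*(-1*1))*46 = ((-35 + 7)*(-1))*46 = -28*(-1)*46 = 28*46 = 1288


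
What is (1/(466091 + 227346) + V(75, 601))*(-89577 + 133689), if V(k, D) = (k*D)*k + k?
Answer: 103411870375824912/693437 ≈ 1.4913e+11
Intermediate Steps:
V(k, D) = k + D*k**2 (V(k, D) = (D*k)*k + k = D*k**2 + k = k + D*k**2)
(1/(466091 + 227346) + V(75, 601))*(-89577 + 133689) = (1/(466091 + 227346) + 75*(1 + 601*75))*(-89577 + 133689) = (1/693437 + 75*(1 + 45075))*44112 = (1/693437 + 75*45076)*44112 = (1/693437 + 3380700)*44112 = (2344302465901/693437)*44112 = 103411870375824912/693437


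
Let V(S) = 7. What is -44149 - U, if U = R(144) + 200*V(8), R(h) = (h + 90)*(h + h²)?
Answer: -4931469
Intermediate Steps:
R(h) = (90 + h)*(h + h²)
U = 4887320 (U = 144*(90 + 144² + 91*144) + 200*7 = 144*(90 + 20736 + 13104) + 1400 = 144*33930 + 1400 = 4885920 + 1400 = 4887320)
-44149 - U = -44149 - 1*4887320 = -44149 - 4887320 = -4931469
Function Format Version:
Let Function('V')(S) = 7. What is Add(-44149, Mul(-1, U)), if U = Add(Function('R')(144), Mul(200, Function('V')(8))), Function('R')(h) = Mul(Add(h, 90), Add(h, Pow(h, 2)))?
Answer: -4931469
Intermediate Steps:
Function('R')(h) = Mul(Add(90, h), Add(h, Pow(h, 2)))
U = 4887320 (U = Add(Mul(144, Add(90, Pow(144, 2), Mul(91, 144))), Mul(200, 7)) = Add(Mul(144, Add(90, 20736, 13104)), 1400) = Add(Mul(144, 33930), 1400) = Add(4885920, 1400) = 4887320)
Add(-44149, Mul(-1, U)) = Add(-44149, Mul(-1, 4887320)) = Add(-44149, -4887320) = -4931469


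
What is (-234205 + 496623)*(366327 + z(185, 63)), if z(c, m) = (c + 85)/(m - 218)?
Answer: 2980040588694/31 ≈ 9.6130e+10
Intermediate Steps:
z(c, m) = (85 + c)/(-218 + m)
(-234205 + 496623)*(366327 + z(185, 63)) = (-234205 + 496623)*(366327 + (85 + 185)/(-218 + 63)) = 262418*(366327 + 270/(-155)) = 262418*(366327 - 1/155*270) = 262418*(366327 - 54/31) = 262418*(11356083/31) = 2980040588694/31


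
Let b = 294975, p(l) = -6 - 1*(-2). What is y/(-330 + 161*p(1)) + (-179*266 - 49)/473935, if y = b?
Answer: -1816174031/5994970 ≈ -302.95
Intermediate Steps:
p(l) = -4 (p(l) = -6 + 2 = -4)
y = 294975
y/(-330 + 161*p(1)) + (-179*266 - 49)/473935 = 294975/(-330 + 161*(-4)) + (-179*266 - 49)/473935 = 294975/(-330 - 644) + (-47614 - 49)*(1/473935) = 294975/(-974) - 47663*1/473935 = 294975*(-1/974) - 619/6155 = -294975/974 - 619/6155 = -1816174031/5994970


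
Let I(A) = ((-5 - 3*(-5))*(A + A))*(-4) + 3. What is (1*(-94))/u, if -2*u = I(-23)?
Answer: 188/1843 ≈ 0.10201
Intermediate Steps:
I(A) = 3 - 80*A (I(A) = ((-5 + 15)*(2*A))*(-4) + 3 = (10*(2*A))*(-4) + 3 = (20*A)*(-4) + 3 = -80*A + 3 = 3 - 80*A)
u = -1843/2 (u = -(3 - 80*(-23))/2 = -(3 + 1840)/2 = -½*1843 = -1843/2 ≈ -921.50)
(1*(-94))/u = (1*(-94))/(-1843/2) = -94*(-2/1843) = 188/1843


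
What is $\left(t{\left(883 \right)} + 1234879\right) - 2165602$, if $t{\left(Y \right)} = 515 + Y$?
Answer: $-929325$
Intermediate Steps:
$\left(t{\left(883 \right)} + 1234879\right) - 2165602 = \left(\left(515 + 883\right) + 1234879\right) - 2165602 = \left(1398 + 1234879\right) - 2165602 = 1236277 - 2165602 = -929325$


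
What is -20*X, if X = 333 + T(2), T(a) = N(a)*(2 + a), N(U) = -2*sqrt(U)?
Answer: -6660 + 160*sqrt(2) ≈ -6433.7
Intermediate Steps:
T(a) = -2*sqrt(a)*(2 + a) (T(a) = (-2*sqrt(a))*(2 + a) = -2*sqrt(a)*(2 + a))
X = 333 - 8*sqrt(2) (X = 333 + 2*sqrt(2)*(-2 - 1*2) = 333 + 2*sqrt(2)*(-2 - 2) = 333 + 2*sqrt(2)*(-4) = 333 - 8*sqrt(2) ≈ 321.69)
-20*X = -20*(333 - 8*sqrt(2)) = -6660 + 160*sqrt(2)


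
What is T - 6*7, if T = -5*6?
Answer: -72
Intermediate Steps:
T = -30
T - 6*7 = -30 - 6*7 = -30 - 42 = -72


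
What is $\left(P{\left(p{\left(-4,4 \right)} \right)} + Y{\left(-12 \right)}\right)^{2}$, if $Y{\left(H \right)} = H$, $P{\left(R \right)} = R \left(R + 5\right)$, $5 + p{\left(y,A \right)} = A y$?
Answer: $104976$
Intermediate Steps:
$p{\left(y,A \right)} = -5 + A y$
$P{\left(R \right)} = R \left(5 + R\right)$
$\left(P{\left(p{\left(-4,4 \right)} \right)} + Y{\left(-12 \right)}\right)^{2} = \left(\left(-5 + 4 \left(-4\right)\right) \left(5 + \left(-5 + 4 \left(-4\right)\right)\right) - 12\right)^{2} = \left(\left(-5 - 16\right) \left(5 - 21\right) - 12\right)^{2} = \left(- 21 \left(5 - 21\right) - 12\right)^{2} = \left(\left(-21\right) \left(-16\right) - 12\right)^{2} = \left(336 - 12\right)^{2} = 324^{2} = 104976$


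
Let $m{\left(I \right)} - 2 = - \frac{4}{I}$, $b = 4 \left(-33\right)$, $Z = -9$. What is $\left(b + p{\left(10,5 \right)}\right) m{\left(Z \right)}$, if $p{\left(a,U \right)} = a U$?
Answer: $- \frac{1804}{9} \approx -200.44$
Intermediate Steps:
$b = -132$
$m{\left(I \right)} = 2 - \frac{4}{I}$
$p{\left(a,U \right)} = U a$
$\left(b + p{\left(10,5 \right)}\right) m{\left(Z \right)} = \left(-132 + 5 \cdot 10\right) \left(2 - \frac{4}{-9}\right) = \left(-132 + 50\right) \left(2 - - \frac{4}{9}\right) = - 82 \left(2 + \frac{4}{9}\right) = \left(-82\right) \frac{22}{9} = - \frac{1804}{9}$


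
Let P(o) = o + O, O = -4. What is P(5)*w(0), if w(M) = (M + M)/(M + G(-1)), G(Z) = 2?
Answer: 0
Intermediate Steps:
P(o) = -4 + o (P(o) = o - 4 = -4 + o)
w(M) = 2*M/(2 + M) (w(M) = (M + M)/(M + 2) = (2*M)/(2 + M) = 2*M/(2 + M))
P(5)*w(0) = (-4 + 5)*(2*0/(2 + 0)) = 1*(2*0/2) = 1*(2*0*(1/2)) = 1*0 = 0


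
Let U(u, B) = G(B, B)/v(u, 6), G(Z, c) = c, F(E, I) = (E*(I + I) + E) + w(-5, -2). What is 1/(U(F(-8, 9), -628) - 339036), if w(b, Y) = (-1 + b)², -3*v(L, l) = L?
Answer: -29/9832515 ≈ -2.9494e-6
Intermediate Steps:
v(L, l) = -L/3
F(E, I) = 36 + E + 2*E*I (F(E, I) = (E*(I + I) + E) + (-1 - 5)² = (E*(2*I) + E) + (-6)² = (2*E*I + E) + 36 = (E + 2*E*I) + 36 = 36 + E + 2*E*I)
U(u, B) = -3*B/u (U(u, B) = B/((-u/3)) = B*(-3/u) = -3*B/u)
1/(U(F(-8, 9), -628) - 339036) = 1/(-3*(-628)/(36 - 8 + 2*(-8)*9) - 339036) = 1/(-3*(-628)/(36 - 8 - 144) - 339036) = 1/(-3*(-628)/(-116) - 339036) = 1/(-3*(-628)*(-1/116) - 339036) = 1/(-471/29 - 339036) = 1/(-9832515/29) = -29/9832515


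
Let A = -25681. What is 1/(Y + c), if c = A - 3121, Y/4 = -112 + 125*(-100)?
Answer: -1/79250 ≈ -1.2618e-5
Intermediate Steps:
Y = -50448 (Y = 4*(-112 + 125*(-100)) = 4*(-112 - 12500) = 4*(-12612) = -50448)
c = -28802 (c = -25681 - 3121 = -28802)
1/(Y + c) = 1/(-50448 - 28802) = 1/(-79250) = -1/79250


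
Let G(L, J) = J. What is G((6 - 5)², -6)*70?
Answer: -420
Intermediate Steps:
G((6 - 5)², -6)*70 = -6*70 = -420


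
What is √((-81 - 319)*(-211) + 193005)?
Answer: √277405 ≈ 526.69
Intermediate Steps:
√((-81 - 319)*(-211) + 193005) = √(-400*(-211) + 193005) = √(84400 + 193005) = √277405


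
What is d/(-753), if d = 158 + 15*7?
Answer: -263/753 ≈ -0.34927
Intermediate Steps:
d = 263 (d = 158 + 105 = 263)
d/(-753) = 263/(-753) = 263*(-1/753) = -263/753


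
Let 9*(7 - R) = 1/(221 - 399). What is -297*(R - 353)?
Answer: 18291603/178 ≈ 1.0276e+5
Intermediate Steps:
R = 11215/1602 (R = 7 - 1/(9*(221 - 399)) = 7 - 1/9/(-178) = 7 - 1/9*(-1/178) = 7 + 1/1602 = 11215/1602 ≈ 7.0006)
-297*(R - 353) = -297*(11215/1602 - 353) = -297*(-554291/1602) = 18291603/178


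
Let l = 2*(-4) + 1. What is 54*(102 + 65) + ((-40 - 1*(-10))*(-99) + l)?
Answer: 11981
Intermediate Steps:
l = -7 (l = -8 + 1 = -7)
54*(102 + 65) + ((-40 - 1*(-10))*(-99) + l) = 54*(102 + 65) + ((-40 - 1*(-10))*(-99) - 7) = 54*167 + ((-40 + 10)*(-99) - 7) = 9018 + (-30*(-99) - 7) = 9018 + (2970 - 7) = 9018 + 2963 = 11981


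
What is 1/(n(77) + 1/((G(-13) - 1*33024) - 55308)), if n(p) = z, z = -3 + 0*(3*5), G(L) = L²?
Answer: -88163/264490 ≈ -0.33333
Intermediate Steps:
z = -3 (z = -3 + 0*15 = -3 + 0 = -3)
n(p) = -3
1/(n(77) + 1/((G(-13) - 1*33024) - 55308)) = 1/(-3 + 1/(((-13)² - 1*33024) - 55308)) = 1/(-3 + 1/((169 - 33024) - 55308)) = 1/(-3 + 1/(-32855 - 55308)) = 1/(-3 + 1/(-88163)) = 1/(-3 - 1/88163) = 1/(-264490/88163) = -88163/264490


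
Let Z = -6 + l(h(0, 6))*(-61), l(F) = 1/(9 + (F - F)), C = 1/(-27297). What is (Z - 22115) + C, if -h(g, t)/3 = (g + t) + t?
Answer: -604021951/27297 ≈ -22128.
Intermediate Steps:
h(g, t) = -6*t - 3*g (h(g, t) = -3*((g + t) + t) = -3*(g + 2*t) = -6*t - 3*g)
C = -1/27297 ≈ -3.6634e-5
l(F) = ⅑ (l(F) = 1/(9 + 0) = 1/9 = ⅑)
Z = -115/9 (Z = -6 + (⅑)*(-61) = -6 - 61/9 = -115/9 ≈ -12.778)
(Z - 22115) + C = (-115/9 - 22115) - 1/27297 = -199150/9 - 1/27297 = -604021951/27297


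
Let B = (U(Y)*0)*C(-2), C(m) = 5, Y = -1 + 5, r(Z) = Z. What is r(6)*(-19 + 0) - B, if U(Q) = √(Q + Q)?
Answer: -114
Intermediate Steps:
Y = 4
U(Q) = √2*√Q (U(Q) = √(2*Q) = √2*√Q)
B = 0 (B = ((√2*√4)*0)*5 = ((√2*2)*0)*5 = ((2*√2)*0)*5 = 0*5 = 0)
r(6)*(-19 + 0) - B = 6*(-19 + 0) - 1*0 = 6*(-19) + 0 = -114 + 0 = -114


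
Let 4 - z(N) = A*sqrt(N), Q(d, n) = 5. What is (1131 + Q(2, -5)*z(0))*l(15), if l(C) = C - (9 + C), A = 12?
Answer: -10359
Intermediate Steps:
z(N) = 4 - 12*sqrt(N)
l(C) = -9 (l(C) = C + (-9 - C) = -9)
(1131 + Q(2, -5)*z(0))*l(15) = (1131 + 5*(4 - 12*sqrt(0)))*(-9) = (1131 + 5*(4 - 12*0))*(-9) = (1131 + 5*(4 + 0))*(-9) = (1131 + 5*4)*(-9) = (1131 + 20)*(-9) = 1151*(-9) = -10359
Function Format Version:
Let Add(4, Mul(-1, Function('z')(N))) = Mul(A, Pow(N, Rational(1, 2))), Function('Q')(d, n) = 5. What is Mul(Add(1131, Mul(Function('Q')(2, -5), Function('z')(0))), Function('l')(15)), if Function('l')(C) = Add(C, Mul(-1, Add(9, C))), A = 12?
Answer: -10359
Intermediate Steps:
Function('z')(N) = Add(4, Mul(-12, Pow(N, Rational(1, 2)))) (Function('z')(N) = Add(4, Mul(-1, Mul(12, Pow(N, Rational(1, 2))))) = Add(4, Mul(-12, Pow(N, Rational(1, 2)))))
Function('l')(C) = -9 (Function('l')(C) = Add(C, Add(-9, Mul(-1, C))) = -9)
Mul(Add(1131, Mul(Function('Q')(2, -5), Function('z')(0))), Function('l')(15)) = Mul(Add(1131, Mul(5, Add(4, Mul(-12, Pow(0, Rational(1, 2)))))), -9) = Mul(Add(1131, Mul(5, Add(4, Mul(-12, 0)))), -9) = Mul(Add(1131, Mul(5, Add(4, 0))), -9) = Mul(Add(1131, Mul(5, 4)), -9) = Mul(Add(1131, 20), -9) = Mul(1151, -9) = -10359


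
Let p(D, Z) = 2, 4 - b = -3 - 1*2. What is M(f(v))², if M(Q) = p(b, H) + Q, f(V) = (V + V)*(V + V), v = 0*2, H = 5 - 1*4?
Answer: 4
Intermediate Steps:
b = 9 (b = 4 - (-3 - 1*2) = 4 - (-3 - 2) = 4 - 1*(-5) = 4 + 5 = 9)
H = 1 (H = 5 - 4 = 1)
v = 0
f(V) = 4*V² (f(V) = (2*V)*(2*V) = 4*V²)
M(Q) = 2 + Q
M(f(v))² = (2 + 4*0²)² = (2 + 4*0)² = (2 + 0)² = 2² = 4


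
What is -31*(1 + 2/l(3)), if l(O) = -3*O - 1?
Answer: -124/5 ≈ -24.800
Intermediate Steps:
l(O) = -1 - 3*O
-31*(1 + 2/l(3)) = -31*(1 + 2/(-1 - 3*3)) = -31*(1 + 2/(-1 - 9)) = -31*(1 + 2/(-10)) = -31*(1 + 2*(-⅒)) = -31*(1 - ⅕) = -31*⅘ = -124/5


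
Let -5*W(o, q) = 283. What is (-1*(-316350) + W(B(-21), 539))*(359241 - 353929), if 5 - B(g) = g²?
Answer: 8400752704/5 ≈ 1.6802e+9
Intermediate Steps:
B(g) = 5 - g²
W(o, q) = -283/5 (W(o, q) = -⅕*283 = -283/5)
(-1*(-316350) + W(B(-21), 539))*(359241 - 353929) = (-1*(-316350) - 283/5)*(359241 - 353929) = (316350 - 283/5)*5312 = (1581467/5)*5312 = 8400752704/5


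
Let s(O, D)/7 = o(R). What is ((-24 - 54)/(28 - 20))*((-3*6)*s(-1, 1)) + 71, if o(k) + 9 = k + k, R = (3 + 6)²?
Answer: 376063/2 ≈ 1.8803e+5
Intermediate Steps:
R = 81 (R = 9² = 81)
o(k) = -9 + 2*k (o(k) = -9 + (k + k) = -9 + 2*k)
s(O, D) = 1071 (s(O, D) = 7*(-9 + 2*81) = 7*(-9 + 162) = 7*153 = 1071)
((-24 - 54)/(28 - 20))*((-3*6)*s(-1, 1)) + 71 = ((-24 - 54)/(28 - 20))*(-3*6*1071) + 71 = (-78/8)*(-18*1071) + 71 = -78*⅛*(-19278) + 71 = -39/4*(-19278) + 71 = 375921/2 + 71 = 376063/2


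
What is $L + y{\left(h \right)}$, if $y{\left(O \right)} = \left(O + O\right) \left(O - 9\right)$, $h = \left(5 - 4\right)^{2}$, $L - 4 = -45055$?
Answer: $-45067$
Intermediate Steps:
$L = -45051$ ($L = 4 - 45055 = -45051$)
$h = 1$ ($h = 1^{2} = 1$)
$y{\left(O \right)} = 2 O \left(-9 + O\right)$
$L + y{\left(h \right)} = -45051 + 2 \cdot 1 \left(-9 + 1\right) = -45051 + 2 \cdot 1 \left(-8\right) = -45051 - 16 = -45067$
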